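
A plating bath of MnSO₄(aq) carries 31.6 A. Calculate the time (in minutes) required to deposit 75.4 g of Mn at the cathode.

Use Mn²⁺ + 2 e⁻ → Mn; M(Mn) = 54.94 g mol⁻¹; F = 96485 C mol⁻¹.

n(Mn) = m/M = 75.4 / 54.94 = 1.372 mol.
Each Mn atom requires 2 electrons, so n(e⁻) = 2 × 1.372 = 2.745 mol.
Q = n(e⁻)·F = 2.745 × 96485 = 264800 C.
t = Q/I = 264800 / 31.60 A = 8381 s = 140 min.

140 min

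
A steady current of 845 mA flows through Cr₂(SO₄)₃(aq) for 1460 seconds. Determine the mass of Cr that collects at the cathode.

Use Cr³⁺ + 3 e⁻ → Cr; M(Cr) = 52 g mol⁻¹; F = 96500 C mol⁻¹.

0.222 g

Q = I·t = 0.8450 A × 1460.0 s = 1234 C.
n(e⁻) = Q/F = 1234 / 96500 = 0.01278 mol.
Cr³⁺ + 3 e⁻ → Cr, so n(Cr) = n(e⁻)/3 = 0.004261 mol.
m = n·M = 0.004261 × 52 = 0.222 g.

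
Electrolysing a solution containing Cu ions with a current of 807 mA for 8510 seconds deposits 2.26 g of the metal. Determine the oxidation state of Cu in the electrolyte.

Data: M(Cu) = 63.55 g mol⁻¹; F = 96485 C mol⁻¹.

Q = I·t = 0.8070 A × 8510.0 s = 6868 C, so n(e⁻) = 6868/96485 = 0.07118 mol.
n(Cu) deposited = 2.26 / 63.55 = 0.03556 mol.
Electrons per atom = n(e⁻)/n(Cu) = 0.07118 / 0.03556 = 2.00 ≈ 2, so the ion is Cu²⁺.

+2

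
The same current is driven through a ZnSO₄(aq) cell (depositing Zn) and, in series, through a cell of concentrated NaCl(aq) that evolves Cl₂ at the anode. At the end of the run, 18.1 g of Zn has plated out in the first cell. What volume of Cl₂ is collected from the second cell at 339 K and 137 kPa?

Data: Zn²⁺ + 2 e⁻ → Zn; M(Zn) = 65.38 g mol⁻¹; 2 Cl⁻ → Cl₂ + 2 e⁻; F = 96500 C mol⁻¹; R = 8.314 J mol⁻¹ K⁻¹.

5.70 L

n(Zn) = 18.1 / 65.38 = 0.2768 mol, so n(e⁻) = 2 × 0.2768 = 0.5537 mol.
The cells are in series, so the same 0.5537 mol of electrons passes through the second cell.
2 Cl⁻ → Cl₂ + 2 e⁻ — 2 mol e⁻ per mol Cl₂, so n(Cl₂) = 0.5537/2 = 0.2768 mol.
V = nRT/P = (0.2768 × 8.314 × 339) / (137 × 10³) = 0.00570 m³ = 5.70 L.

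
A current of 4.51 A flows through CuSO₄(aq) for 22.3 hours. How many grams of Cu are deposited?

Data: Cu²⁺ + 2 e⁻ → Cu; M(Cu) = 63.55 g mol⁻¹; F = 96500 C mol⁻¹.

Q = I·t = 4.510 A × 80280 s = 362100 C.
n(e⁻) = Q/F = 362100 / 96500 = 3.752 mol.
Cu²⁺ + 2 e⁻ → Cu, so n(Cu) = n(e⁻)/2 = 1.876 mol.
m = n·M = 1.876 × 63.55 = 119 g.

119 g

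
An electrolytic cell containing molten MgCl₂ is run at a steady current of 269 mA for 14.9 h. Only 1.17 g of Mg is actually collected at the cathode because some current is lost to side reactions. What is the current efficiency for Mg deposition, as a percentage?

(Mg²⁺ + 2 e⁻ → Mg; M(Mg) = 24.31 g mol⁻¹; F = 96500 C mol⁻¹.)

64.4 %

Q = I·t = 0.2690 × 53640 = 14430 C; n(e⁻) = 14430/96500 = 0.1495 mol.
Theoretical n(Mg) = n(e⁻)/2 = 0.07476 mol, i.e. m_theo = 0.07476 × 24.31 = 1.817 g.
Efficiency = m_actual / m_theo = 1.17 / 1.817 = 64.4 %.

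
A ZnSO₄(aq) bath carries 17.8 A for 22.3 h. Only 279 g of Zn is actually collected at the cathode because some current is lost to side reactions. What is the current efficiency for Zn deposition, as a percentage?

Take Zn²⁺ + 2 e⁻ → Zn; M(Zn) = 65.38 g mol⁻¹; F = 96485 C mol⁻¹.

57.6 %

Q = I·t = 17.80 × 80280 = 1429000 C; n(e⁻) = 1429000/96485 = 14.81 mol.
Theoretical n(Zn) = n(e⁻)/2 = 7.405 mol, i.e. m_theo = 7.405 × 65.38 = 484.2 g.
Efficiency = m_actual / m_theo = 279 / 484.2 = 57.6 %.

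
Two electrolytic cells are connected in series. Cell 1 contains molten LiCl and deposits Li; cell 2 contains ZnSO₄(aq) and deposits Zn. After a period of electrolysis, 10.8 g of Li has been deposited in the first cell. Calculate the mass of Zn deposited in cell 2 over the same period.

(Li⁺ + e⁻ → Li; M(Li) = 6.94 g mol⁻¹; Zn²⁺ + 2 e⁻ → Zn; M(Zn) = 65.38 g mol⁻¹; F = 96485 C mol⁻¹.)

n(Li) = 10.8 / 6.94 = 1.556 mol.
Since Li⁺ + e⁻ → Li, n(e⁻) passed = 1 × 1.556 = 1.556 mol.
Cells in series carry the same charge, so the same 1.556 mol of electrons passes through cell 2.
Zn²⁺ + 2 e⁻ → Zn, so n(Zn) = 1.556 / 2 = 0.7781 mol.
m(Zn) = 0.7781 × 65.38 = 50.9 g.

50.9 g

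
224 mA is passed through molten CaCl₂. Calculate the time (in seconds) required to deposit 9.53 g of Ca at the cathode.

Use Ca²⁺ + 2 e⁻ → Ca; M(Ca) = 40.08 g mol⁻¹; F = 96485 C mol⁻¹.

n(Ca) = m/M = 9.53 / 40.08 = 0.2378 mol.
Each Ca atom requires 2 electrons, so n(e⁻) = 2 × 0.2378 = 0.4755 mol.
Q = n(e⁻)·F = 0.4755 × 96485 = 45880 C.
t = Q/I = 45880 / 0.2240 A = 204800 s.

2.05 × 10⁵ s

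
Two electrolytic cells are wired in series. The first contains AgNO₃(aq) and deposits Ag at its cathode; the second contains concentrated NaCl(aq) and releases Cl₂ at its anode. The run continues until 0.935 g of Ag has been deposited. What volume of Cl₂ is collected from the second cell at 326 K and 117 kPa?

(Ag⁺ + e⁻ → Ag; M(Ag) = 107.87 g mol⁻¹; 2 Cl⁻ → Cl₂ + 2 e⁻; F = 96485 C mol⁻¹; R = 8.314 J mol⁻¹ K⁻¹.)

0.100 L

n(Ag) = 0.935 / 107.87 = 0.008668 mol, so n(e⁻) = 1 × 0.008668 = 0.008668 mol.
The cells are in series, so the same 0.008668 mol of electrons passes through the second cell.
2 Cl⁻ → Cl₂ + 2 e⁻ — 2 mol e⁻ per mol Cl₂, so n(Cl₂) = 0.008668/2 = 0.004334 mol.
V = nRT/P = (0.004334 × 8.314 × 326) / (117 × 10³) = 1.00 × 10⁻⁴ m³ = 0.100 L.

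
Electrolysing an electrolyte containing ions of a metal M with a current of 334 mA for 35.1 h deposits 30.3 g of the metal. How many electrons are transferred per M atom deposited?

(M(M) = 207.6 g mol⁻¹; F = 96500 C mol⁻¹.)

3

Q = I·t = 0.3340 A × 126360 s = 42200 C, so n(e⁻) = 42200/96500 = 0.4373 mol.
n(M) deposited = 30.3 / 207.6 = 0.1460 mol.
Electrons per atom = n(e⁻)/n(M) = 0.4373 / 0.1460 = 3.00 ≈ 3, so the ion is M³⁺.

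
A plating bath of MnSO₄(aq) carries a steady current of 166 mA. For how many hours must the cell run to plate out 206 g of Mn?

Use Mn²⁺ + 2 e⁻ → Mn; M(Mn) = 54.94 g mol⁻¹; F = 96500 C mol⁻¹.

1210 h

n(Mn) = m/M = 206 / 54.94 = 3.750 mol.
Each Mn atom requires 2 electrons, so n(e⁻) = 2 × 3.750 = 7.499 mol.
Q = n(e⁻)·F = 7.499 × 96500 = 723700 C.
t = Q/I = 723700 / 0.1660 A = 4359000 s = 1210 h.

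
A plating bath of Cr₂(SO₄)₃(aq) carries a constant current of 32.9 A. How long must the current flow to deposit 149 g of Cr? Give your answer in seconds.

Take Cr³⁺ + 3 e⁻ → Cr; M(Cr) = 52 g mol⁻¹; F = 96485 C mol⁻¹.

n(Cr) = m/M = 149 / 52 = 2.865 mol.
Each Cr atom requires 3 electrons, so n(e⁻) = 3 × 2.865 = 8.596 mol.
Q = n(e⁻)·F = 8.596 × 96485 = 829400 C.
t = Q/I = 829400 / 32.90 A = 25210 s.

25200 s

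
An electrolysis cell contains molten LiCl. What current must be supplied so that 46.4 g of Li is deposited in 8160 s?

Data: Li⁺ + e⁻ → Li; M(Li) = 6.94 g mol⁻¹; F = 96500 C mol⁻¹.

79.1 A

n(Li) = 46.4 / 6.94 = 6.686 mol.
n(e⁻) = 1 × 6.686 = 6.686 mol.
Q = n(e⁻)·F = 6.686 × 96500 = 645200 C.
I = Q/t = 645200 / 8160.0 s = 79.1 A.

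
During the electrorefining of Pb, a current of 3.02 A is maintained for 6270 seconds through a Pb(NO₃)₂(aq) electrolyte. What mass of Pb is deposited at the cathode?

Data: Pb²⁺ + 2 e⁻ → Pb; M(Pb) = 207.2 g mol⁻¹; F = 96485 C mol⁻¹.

Q = I·t = 3.020 A × 6270.0 s = 18940 C.
n(e⁻) = Q/F = 18940 / 96485 = 0.1963 mol.
Pb²⁺ + 2 e⁻ → Pb, so n(Pb) = n(e⁻)/2 = 0.09813 mol.
m = n·M = 0.09813 × 207.2 = 20.3 g.

20.3 g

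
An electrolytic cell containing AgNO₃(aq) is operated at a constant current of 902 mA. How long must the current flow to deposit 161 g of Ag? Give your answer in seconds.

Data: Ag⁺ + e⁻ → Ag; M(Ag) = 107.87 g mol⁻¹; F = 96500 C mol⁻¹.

n(Ag) = m/M = 161 / 107.87 = 1.493 mol.
Each Ag atom requires 1 electron, so n(e⁻) = 1 × 1.493 = 1.493 mol.
Q = n(e⁻)·F = 1.493 × 96500 = 144000 C.
t = Q/I = 144000 / 0.9020 A = 159700 s.

1.60 × 10⁵ s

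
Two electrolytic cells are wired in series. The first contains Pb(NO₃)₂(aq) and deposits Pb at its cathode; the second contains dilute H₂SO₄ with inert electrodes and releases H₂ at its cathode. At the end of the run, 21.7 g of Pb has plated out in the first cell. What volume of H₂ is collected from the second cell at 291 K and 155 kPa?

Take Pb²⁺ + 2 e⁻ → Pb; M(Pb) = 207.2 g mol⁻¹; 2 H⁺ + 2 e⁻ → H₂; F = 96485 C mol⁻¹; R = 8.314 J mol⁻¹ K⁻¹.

n(Pb) = 21.7 / 207.2 = 0.1047 mol, so n(e⁻) = 2 × 0.1047 = 0.2095 mol.
The cells are in series, so the same 0.2095 mol of electrons passes through the second cell.
2 H⁺ + 2 e⁻ → H₂ — 2 mol e⁻ per mol H₂, so n(H₂) = 0.2095/2 = 0.1047 mol.
V = nRT/P = (0.1047 × 8.314 × 291) / (155 × 10³) = 0.00163 m³ = 1.63 L.

1.63 L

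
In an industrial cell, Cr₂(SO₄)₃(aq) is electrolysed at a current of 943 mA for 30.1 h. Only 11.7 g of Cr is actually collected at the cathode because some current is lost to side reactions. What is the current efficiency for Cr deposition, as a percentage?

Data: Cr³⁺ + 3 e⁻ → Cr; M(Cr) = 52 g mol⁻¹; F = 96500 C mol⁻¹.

63.7 %

Q = I·t = 0.9430 × 108360 = 102200 C; n(e⁻) = 102200/96500 = 1.059 mol.
Theoretical n(Cr) = n(e⁻)/3 = 0.3530 mol, i.e. m_theo = 0.3530 × 52 = 18.35 g.
Efficiency = m_actual / m_theo = 11.7 / 18.35 = 63.7 %.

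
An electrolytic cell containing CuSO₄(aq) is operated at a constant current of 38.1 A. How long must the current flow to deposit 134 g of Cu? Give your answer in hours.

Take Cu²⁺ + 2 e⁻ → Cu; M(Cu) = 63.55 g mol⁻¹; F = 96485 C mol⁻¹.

n(Cu) = m/M = 134 / 63.55 = 2.109 mol.
Each Cu atom requires 2 electrons, so n(e⁻) = 2 × 2.109 = 4.217 mol.
Q = n(e⁻)·F = 4.217 × 96485 = 406900 C.
t = Q/I = 406900 / 38.10 A = 10680 s = 2.97 h.

2.97 h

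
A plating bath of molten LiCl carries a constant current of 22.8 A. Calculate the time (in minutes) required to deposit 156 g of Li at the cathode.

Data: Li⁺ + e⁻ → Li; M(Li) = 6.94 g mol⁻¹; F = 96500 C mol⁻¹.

1590 min

n(Li) = m/M = 156 / 6.94 = 22.48 mol.
Each Li atom requires 1 electron, so n(e⁻) = 1 × 22.48 = 22.48 mol.
Q = n(e⁻)·F = 22.48 × 96500 = 2169000 C.
t = Q/I = 2169000 / 22.80 A = 95140 s = 1590 min.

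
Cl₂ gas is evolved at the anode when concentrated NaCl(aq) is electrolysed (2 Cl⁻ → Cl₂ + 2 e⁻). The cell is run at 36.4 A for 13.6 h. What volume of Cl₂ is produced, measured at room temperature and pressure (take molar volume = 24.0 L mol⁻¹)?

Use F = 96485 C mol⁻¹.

222 L

Q = I·t = 36.40 A × 48960 s = 1782000 C.
n(e⁻) = Q/F = 1782000 / 96485 = 18.47 mol.
2 electrons are transferred per Cl₂ molecule, so n(Cl₂) = 18.47 / 2 = 9.235 mol.
V = n × V_m = 9.235 × 24.0 = 222 L.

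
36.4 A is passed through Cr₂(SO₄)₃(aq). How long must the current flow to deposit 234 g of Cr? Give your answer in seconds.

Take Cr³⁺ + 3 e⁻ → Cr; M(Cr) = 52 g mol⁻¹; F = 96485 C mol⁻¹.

35800 s

n(Cr) = m/M = 234 / 52 = 4.500 mol.
Each Cr atom requires 3 electrons, so n(e⁻) = 3 × 4.500 = 13.50 mol.
Q = n(e⁻)·F = 13.50 × 96485 = 1303000 C.
t = Q/I = 1303000 / 36.40 A = 35780 s.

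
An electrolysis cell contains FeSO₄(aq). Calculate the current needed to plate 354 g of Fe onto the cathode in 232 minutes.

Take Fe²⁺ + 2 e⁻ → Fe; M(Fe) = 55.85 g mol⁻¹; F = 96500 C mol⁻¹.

n(Fe) = 354 / 55.85 = 6.338 mol.
n(e⁻) = 2 × 6.338 = 12.68 mol.
Q = n(e⁻)·F = 12.68 × 96500 = 1223000 C.
I = Q/t = 1223000 / 13920 s = 87.9 A.

87.9 A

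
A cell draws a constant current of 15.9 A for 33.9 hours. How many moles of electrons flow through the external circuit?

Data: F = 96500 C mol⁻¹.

Q = I·t = 15.90 A × 122040 s = 1940000 C.
n(e⁻) = Q/F = 1940000 / 96500 = 20.1 mol.

20.1 mol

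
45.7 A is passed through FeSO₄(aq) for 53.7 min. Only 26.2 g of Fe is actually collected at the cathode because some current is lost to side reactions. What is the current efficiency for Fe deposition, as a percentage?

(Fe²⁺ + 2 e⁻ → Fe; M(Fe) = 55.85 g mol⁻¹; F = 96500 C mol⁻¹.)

Q = I·t = 45.70 × 3222.0 = 147200 C; n(e⁻) = 147200/96500 = 1.526 mol.
Theoretical n(Fe) = n(e⁻)/2 = 0.7629 mol, i.e. m_theo = 0.7629 × 55.85 = 42.61 g.
Efficiency = m_actual / m_theo = 26.2 / 42.61 = 61.5 %.

61.5 %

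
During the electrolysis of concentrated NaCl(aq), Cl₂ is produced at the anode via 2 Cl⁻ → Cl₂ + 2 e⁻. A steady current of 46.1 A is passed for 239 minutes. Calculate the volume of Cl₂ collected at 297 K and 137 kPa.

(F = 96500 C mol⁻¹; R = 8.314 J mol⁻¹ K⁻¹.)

61.7 L

Q = I·t = 46.10 A × 14340 s = 661100 C.
n(e⁻) = Q/F = 661100 / 96500 = 6.851 mol.
2 electrons are transferred per Cl₂ molecule, so n(Cl₂) = 6.851 / 2 = 3.425 mol.
V = nRT/P = (3.425 × 8.314 × 297) / (137 × 10³ Pa) = 0.0617 m³ = 61.7 L.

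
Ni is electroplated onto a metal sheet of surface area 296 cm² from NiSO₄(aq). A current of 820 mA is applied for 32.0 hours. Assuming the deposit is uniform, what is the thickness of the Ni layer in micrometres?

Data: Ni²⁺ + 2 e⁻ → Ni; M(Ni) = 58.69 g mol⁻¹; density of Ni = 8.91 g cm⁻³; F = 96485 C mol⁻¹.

Q = I·t = 0.8200 × 115200 = 94460 C; n(e⁻) = 0.9791 mol.
n(Ni) = n(e⁻)/2 = 0.4895 mol, so m = 0.4895 × 58.69 = 28.73 g.
Volume = m/ρ = 28.73 / 8.91 = 3.225 cm³.
Thickness = V/A = 3.225 / 296 = 0.0109 cm = 109 μm.

109 μm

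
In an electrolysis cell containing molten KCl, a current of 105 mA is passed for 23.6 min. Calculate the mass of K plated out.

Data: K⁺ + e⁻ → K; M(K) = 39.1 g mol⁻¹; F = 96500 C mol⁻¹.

0.0602 g

Q = I·t = 0.1050 A × 1416.0 s = 148.7 C.
n(e⁻) = Q/F = 148.7 / 96500 = 0.001541 mol.
K⁺ + e⁻ → K, so n(K) = n(e⁻)/1 = 0.001541 mol.
m = n·M = 0.001541 × 39.1 = 0.0602 g.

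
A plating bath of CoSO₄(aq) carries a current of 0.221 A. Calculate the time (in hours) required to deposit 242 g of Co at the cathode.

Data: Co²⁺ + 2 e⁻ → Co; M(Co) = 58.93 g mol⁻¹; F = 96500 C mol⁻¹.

996 h

n(Co) = m/M = 242 / 58.93 = 4.107 mol.
Each Co atom requires 2 electrons, so n(e⁻) = 2 × 4.107 = 8.213 mol.
Q = n(e⁻)·F = 8.213 × 96500 = 792600 C.
t = Q/I = 792600 / 0.2210 A = 3586000 s = 996 h.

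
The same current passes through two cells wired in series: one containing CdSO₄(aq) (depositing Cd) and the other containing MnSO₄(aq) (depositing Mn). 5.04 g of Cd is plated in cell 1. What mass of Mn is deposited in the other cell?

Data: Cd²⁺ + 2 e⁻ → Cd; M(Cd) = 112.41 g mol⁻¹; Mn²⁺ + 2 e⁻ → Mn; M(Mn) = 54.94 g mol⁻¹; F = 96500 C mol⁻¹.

n(Cd) = 5.04 / 112.41 = 0.04484 mol.
Since Cd²⁺ + 2 e⁻ → Cd, n(e⁻) passed = 2 × 0.04484 = 0.08967 mol.
Cells in series carry the same charge, so the same 0.08967 mol of electrons passes through cell 2.
Mn²⁺ + 2 e⁻ → Mn, so n(Mn) = 0.08967 / 2 = 0.04484 mol.
m(Mn) = 0.04484 × 54.94 = 2.46 g.

2.46 g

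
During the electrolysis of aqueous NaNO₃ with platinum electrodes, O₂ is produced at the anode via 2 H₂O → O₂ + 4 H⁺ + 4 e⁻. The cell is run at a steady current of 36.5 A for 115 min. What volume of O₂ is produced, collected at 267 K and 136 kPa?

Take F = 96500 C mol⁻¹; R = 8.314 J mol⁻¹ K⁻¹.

Q = I·t = 36.50 A × 6900.0 s = 251800 C.
n(e⁻) = Q/F = 251800 / 96500 = 2.610 mol.
4 electrons are transferred per O₂ molecule, so n(O₂) = 2.610 / 4 = 0.6525 mol.
V = nRT/P = (0.6525 × 8.314 × 267) / (136 × 10³ Pa) = 0.0106 m³ = 10.6 L.

10.6 L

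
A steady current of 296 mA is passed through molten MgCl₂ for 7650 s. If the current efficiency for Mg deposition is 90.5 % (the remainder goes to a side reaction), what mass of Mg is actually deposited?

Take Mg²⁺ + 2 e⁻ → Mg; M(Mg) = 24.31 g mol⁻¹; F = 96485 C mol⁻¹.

0.258 g

Q = I·t = 0.2960 × 7650.0 = 2264 C.
n(e⁻) = 2264/96485 = 0.02347 mol; theoretically n(Mg) = 0.02347/2 = 0.01173 mol, m_theo = 0.2853 g.
At 90.5 % efficiency, m_actual = 0.905 × 0.2853 = 0.258 g.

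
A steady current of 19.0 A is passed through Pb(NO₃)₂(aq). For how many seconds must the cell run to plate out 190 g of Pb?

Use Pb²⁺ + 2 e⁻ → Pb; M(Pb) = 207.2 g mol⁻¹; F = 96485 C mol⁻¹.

9310 s

n(Pb) = m/M = 190 / 207.2 = 0.9170 mol.
Each Pb atom requires 2 electrons, so n(e⁻) = 2 × 0.9170 = 1.834 mol.
Q = n(e⁻)·F = 1.834 × 96485 = 177000 C.
t = Q/I = 177000 / 19.00 A = 9313 s.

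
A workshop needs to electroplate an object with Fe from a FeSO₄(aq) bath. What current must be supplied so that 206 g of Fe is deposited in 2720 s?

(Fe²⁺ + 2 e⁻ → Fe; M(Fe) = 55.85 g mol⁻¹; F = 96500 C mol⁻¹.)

262 A

n(Fe) = 206 / 55.85 = 3.688 mol.
n(e⁻) = 2 × 3.688 = 7.377 mol.
Q = n(e⁻)·F = 7.377 × 96500 = 711900 C.
I = Q/t = 711900 / 2720.0 s = 262 A.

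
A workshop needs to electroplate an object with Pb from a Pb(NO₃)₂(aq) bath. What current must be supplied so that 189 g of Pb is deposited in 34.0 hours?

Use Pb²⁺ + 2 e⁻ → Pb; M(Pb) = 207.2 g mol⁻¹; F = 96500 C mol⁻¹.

n(Pb) = 189 / 207.2 = 0.9122 mol.
n(e⁻) = 2 × 0.9122 = 1.824 mol.
Q = n(e⁻)·F = 1.824 × 96500 = 176000 C.
I = Q/t = 176000 / 122400 s = 1.44 A.

1.44 A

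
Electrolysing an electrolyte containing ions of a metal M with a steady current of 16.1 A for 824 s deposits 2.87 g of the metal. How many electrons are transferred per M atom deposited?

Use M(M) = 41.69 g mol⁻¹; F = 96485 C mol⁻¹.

Q = I·t = 16.10 A × 824.00 s = 13270 C, so n(e⁻) = 13270/96485 = 0.1375 mol.
n(M) deposited = 2.87 / 41.69 = 0.06884 mol.
Electrons per atom = n(e⁻)/n(M) = 0.1375 / 0.06884 = 2.00 ≈ 2, so the ion is M²⁺.

2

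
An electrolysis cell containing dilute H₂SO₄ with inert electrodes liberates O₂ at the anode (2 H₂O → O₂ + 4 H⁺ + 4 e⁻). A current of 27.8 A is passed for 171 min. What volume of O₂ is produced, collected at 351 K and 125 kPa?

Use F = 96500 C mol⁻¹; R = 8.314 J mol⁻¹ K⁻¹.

Q = I·t = 27.80 A × 10260 s = 285200 C.
n(e⁻) = Q/F = 285200 / 96500 = 2.956 mol.
4 electrons are transferred per O₂ molecule, so n(O₂) = 2.956 / 4 = 0.7389 mol.
V = nRT/P = (0.7389 × 8.314 × 351) / (125 × 10³ Pa) = 0.0173 m³ = 17.3 L.

17.3 L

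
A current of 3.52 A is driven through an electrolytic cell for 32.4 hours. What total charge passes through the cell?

4.11 × 10⁵ C

Q = I·t = 3.520 A × 116640 s = 4.11 × 10⁵ C.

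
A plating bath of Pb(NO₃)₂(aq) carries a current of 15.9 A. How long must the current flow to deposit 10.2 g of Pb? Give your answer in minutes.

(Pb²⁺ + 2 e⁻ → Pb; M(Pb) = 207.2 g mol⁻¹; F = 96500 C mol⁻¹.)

9.96 min

n(Pb) = m/M = 10.2 / 207.2 = 0.04923 mol.
Each Pb atom requires 2 electrons, so n(e⁻) = 2 × 0.04923 = 0.09846 mol.
Q = n(e⁻)·F = 0.09846 × 96500 = 9501 C.
t = Q/I = 9501 / 15.90 A = 597.5 s = 9.96 min.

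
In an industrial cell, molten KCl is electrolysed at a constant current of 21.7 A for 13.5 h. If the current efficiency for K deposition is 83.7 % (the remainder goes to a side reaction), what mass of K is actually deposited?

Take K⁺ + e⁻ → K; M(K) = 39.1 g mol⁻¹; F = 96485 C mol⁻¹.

358 g

Q = I·t = 21.70 × 48600 = 1055000 C.
n(e⁻) = 1055000/96485 = 10.93 mol; theoretically n(K) = 10.93/1 = 10.93 mol, m_theo = 427.4 g.
At 83.7 % efficiency, m_actual = 0.837 × 427.4 = 358 g.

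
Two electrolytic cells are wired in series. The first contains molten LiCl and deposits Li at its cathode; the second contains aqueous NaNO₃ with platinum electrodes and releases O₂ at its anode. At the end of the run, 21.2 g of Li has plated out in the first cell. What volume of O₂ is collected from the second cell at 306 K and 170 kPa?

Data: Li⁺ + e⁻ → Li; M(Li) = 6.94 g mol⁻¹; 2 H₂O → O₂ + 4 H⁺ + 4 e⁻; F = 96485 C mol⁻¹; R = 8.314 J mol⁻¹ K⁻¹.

n(Li) = 21.2 / 6.94 = 3.055 mol, so n(e⁻) = 1 × 3.055 = 3.055 mol.
The cells are in series, so the same 3.055 mol of electrons passes through the second cell.
2 H₂O → O₂ + 4 H⁺ + 4 e⁻ — 4 mol e⁻ per mol O₂, so n(O₂) = 3.055/4 = 0.7637 mol.
V = nRT/P = (0.7637 × 8.314 × 306) / (170 × 10³) = 0.0114 m³ = 11.4 L.

11.4 L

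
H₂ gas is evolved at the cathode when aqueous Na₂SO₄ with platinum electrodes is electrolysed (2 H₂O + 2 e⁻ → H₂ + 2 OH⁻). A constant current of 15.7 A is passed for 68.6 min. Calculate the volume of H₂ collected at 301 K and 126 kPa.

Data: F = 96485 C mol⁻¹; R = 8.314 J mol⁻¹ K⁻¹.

Q = I·t = 15.70 A × 4116.0 s = 64620 C.
n(e⁻) = Q/F = 64620 / 96485 = 0.6698 mol.
2 electrons are transferred per H₂ molecule, so n(H₂) = 0.6698 / 2 = 0.3349 mol.
V = nRT/P = (0.3349 × 8.314 × 301) / (126 × 10³ Pa) = 0.00665 m³ = 6.65 L.

6.65 L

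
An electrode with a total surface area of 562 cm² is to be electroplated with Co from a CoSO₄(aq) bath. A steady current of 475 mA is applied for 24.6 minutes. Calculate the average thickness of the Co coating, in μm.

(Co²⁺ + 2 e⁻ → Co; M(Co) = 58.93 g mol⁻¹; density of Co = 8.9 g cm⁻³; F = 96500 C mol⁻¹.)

0.428 μm

Q = I·t = 0.4750 × 1476.0 = 701.1 C; n(e⁻) = 0.007265 mol.
n(Co) = n(e⁻)/2 = 0.003633 mol, so m = 0.003633 × 58.93 = 0.2141 g.
Volume = m/ρ = 0.2141 / 8.9 = 0.02405 cm³.
Thickness = V/A = 0.02405 / 562 = 4.28 × 10⁻⁵ cm = 0.428 μm.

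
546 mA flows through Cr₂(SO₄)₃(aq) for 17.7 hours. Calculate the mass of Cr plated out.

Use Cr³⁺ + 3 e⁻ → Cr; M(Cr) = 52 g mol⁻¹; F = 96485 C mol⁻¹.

Q = I·t = 0.5460 A × 63720 s = 34790 C.
n(e⁻) = Q/F = 34790 / 96485 = 0.3606 mol.
Cr³⁺ + 3 e⁻ → Cr, so n(Cr) = n(e⁻)/3 = 0.1202 mol.
m = n·M = 0.1202 × 52 = 6.25 g.

6.25 g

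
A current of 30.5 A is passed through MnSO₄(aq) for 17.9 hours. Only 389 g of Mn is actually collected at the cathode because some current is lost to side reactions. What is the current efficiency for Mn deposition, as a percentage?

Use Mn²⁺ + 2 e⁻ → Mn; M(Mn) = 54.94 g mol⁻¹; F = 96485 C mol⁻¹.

69.5 %

Q = I·t = 30.50 × 64440 = 1965000 C; n(e⁻) = 1965000/96485 = 20.37 mol.
Theoretical n(Mn) = n(e⁻)/2 = 10.19 mol, i.e. m_theo = 10.19 × 54.94 = 559.6 g.
Efficiency = m_actual / m_theo = 389 / 559.6 = 69.5 %.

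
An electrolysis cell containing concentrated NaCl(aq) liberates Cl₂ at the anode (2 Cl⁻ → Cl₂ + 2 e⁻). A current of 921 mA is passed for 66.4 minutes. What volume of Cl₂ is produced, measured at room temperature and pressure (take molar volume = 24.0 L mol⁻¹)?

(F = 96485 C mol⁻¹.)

0.456 L

Q = I·t = 0.9210 A × 3984.0 s = 3669 C.
n(e⁻) = Q/F = 3669 / 96485 = 0.03803 mol.
2 electrons are transferred per Cl₂ molecule, so n(Cl₂) = 0.03803 / 2 = 0.01901 mol.
V = n × V_m = 0.01901 × 24.0 = 0.456 L.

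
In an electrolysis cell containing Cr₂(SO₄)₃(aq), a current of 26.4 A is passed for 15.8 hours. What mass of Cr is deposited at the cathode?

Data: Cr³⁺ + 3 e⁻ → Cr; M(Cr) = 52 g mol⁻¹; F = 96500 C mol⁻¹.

270 g

Q = I·t = 26.40 A × 56880 s = 1502000 C.
n(e⁻) = Q/F = 1502000 / 96500 = 15.56 mol.
Cr³⁺ + 3 e⁻ → Cr, so n(Cr) = n(e⁻)/3 = 5.187 mol.
m = n·M = 5.187 × 52 = 270 g.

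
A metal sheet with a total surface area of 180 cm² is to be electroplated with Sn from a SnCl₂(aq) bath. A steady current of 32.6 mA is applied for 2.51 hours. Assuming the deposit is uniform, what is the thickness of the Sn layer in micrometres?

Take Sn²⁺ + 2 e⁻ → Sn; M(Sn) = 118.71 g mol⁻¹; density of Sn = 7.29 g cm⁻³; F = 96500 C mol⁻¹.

Q = I·t = 0.03260 × 9036.0 = 294.6 C; n(e⁻) = 0.003053 mol.
n(Sn) = n(e⁻)/2 = 0.001526 mol, so m = 0.001526 × 118.71 = 0.1812 g.
Volume = m/ρ = 0.1812 / 7.29 = 0.02485 cm³.
Thickness = V/A = 0.02485 / 180 = 1.38 × 10⁻⁴ cm = 1.38 μm.

1.38 μm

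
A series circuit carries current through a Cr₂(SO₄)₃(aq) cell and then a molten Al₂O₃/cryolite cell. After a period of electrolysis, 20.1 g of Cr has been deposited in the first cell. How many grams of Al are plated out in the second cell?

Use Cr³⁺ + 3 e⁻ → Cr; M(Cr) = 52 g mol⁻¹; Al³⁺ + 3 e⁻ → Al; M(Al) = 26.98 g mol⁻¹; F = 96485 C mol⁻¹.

10.4 g

n(Cr) = 20.1 / 52 = 0.3865 mol.
Since Cr³⁺ + 3 e⁻ → Cr, n(e⁻) passed = 3 × 0.3865 = 1.160 mol.
Cells in series carry the same charge, so the same 1.160 mol of electrons passes through cell 2.
Al³⁺ + 3 e⁻ → Al, so n(Al) = 1.160 / 3 = 0.3865 mol.
m(Al) = 0.3865 × 26.98 = 10.4 g.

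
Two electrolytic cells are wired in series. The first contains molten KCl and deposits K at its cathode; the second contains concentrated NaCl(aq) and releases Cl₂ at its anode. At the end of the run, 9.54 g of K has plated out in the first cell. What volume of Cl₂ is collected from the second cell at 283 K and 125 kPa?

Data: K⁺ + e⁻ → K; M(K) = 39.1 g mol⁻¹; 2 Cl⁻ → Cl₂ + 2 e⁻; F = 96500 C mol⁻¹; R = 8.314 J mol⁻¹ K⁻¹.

n(K) = 9.54 / 39.1 = 0.2440 mol, so n(e⁻) = 1 × 0.2440 = 0.2440 mol.
The cells are in series, so the same 0.2440 mol of electrons passes through the second cell.
2 Cl⁻ → Cl₂ + 2 e⁻ — 2 mol e⁻ per mol Cl₂, so n(Cl₂) = 0.2440/2 = 0.1220 mol.
V = nRT/P = (0.1220 × 8.314 × 283) / (125 × 10³) = 0.00230 m³ = 2.30 L.

2.30 L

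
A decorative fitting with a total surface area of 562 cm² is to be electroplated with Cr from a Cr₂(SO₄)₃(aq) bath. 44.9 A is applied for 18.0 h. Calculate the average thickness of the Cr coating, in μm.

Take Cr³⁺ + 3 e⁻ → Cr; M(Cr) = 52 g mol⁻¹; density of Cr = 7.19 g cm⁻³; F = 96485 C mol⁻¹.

1290 μm

Q = I·t = 44.90 × 64800 = 2910000 C; n(e⁻) = 30.16 mol.
n(Cr) = n(e⁻)/3 = 10.05 mol, so m = 10.05 × 52 = 522.7 g.
Volume = m/ρ = 522.7 / 7.19 = 72.70 cm³.
Thickness = V/A = 72.70 / 562 = 0.129 cm = 1290 μm.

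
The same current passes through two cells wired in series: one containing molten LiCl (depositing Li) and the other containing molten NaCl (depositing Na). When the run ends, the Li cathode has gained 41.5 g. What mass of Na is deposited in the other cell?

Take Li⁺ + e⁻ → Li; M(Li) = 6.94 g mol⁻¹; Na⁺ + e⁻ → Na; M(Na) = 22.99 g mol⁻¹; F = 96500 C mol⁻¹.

n(Li) = 41.5 / 6.94 = 5.980 mol.
Since Li⁺ + e⁻ → Li, n(e⁻) passed = 1 × 5.980 = 5.980 mol.
Cells in series carry the same charge, so the same 5.980 mol of electrons passes through cell 2.
Na⁺ + e⁻ → Na, so n(Na) = 5.980 / 1 = 5.980 mol.
m(Na) = 5.980 × 22.99 = 137 g.

137 g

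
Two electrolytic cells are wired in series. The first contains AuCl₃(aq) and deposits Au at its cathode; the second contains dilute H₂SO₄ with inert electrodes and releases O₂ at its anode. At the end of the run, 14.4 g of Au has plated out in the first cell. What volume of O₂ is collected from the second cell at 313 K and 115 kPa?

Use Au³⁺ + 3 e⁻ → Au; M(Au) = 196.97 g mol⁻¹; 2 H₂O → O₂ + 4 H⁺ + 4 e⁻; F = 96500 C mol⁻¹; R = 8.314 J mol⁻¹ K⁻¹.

1.24 L

n(Au) = 14.4 / 196.97 = 0.07311 mol, so n(e⁻) = 3 × 0.07311 = 0.2193 mol.
The cells are in series, so the same 0.2193 mol of electrons passes through the second cell.
2 H₂O → O₂ + 4 H⁺ + 4 e⁻ — 4 mol e⁻ per mol O₂, so n(O₂) = 0.2193/4 = 0.05483 mol.
V = nRT/P = (0.05483 × 8.314 × 313) / (115 × 10³) = 0.00124 m³ = 1.24 L.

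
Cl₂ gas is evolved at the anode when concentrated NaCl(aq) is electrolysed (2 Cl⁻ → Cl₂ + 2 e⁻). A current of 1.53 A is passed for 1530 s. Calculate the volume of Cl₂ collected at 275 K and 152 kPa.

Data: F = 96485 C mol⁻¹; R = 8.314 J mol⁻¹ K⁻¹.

Q = I·t = 1.530 A × 1530.0 s = 2341 C.
n(e⁻) = Q/F = 2341 / 96485 = 0.02426 mol.
2 electrons are transferred per Cl₂ molecule, so n(Cl₂) = 0.02426 / 2 = 0.01213 mol.
V = nRT/P = (0.01213 × 8.314 × 275) / (152 × 10³ Pa) = 1.82 × 10⁻⁴ m³ = 0.182 L.

0.182 L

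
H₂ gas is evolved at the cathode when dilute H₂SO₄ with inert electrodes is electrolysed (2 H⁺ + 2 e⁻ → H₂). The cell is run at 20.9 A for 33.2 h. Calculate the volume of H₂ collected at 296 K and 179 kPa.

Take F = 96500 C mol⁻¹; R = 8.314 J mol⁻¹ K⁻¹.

178 L

Q = I·t = 20.90 A × 119520 s = 2498000 C.
n(e⁻) = Q/F = 2498000 / 96500 = 25.89 mol.
2 electrons are transferred per H₂ molecule, so n(H₂) = 25.89 / 2 = 12.94 mol.
V = nRT/P = (12.94 × 8.314 × 296) / (179 × 10³ Pa) = 0.178 m³ = 178 L.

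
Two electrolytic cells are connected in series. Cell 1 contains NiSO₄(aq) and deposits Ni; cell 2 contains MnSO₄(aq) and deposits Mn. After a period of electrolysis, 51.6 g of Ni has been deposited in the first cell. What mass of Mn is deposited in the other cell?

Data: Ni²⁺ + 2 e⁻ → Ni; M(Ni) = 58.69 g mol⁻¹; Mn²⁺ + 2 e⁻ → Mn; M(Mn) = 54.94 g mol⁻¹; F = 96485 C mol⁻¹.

48.3 g

n(Ni) = 51.6 / 58.69 = 0.8792 mol.
Since Ni²⁺ + 2 e⁻ → Ni, n(e⁻) passed = 2 × 0.8792 = 1.758 mol.
Cells in series carry the same charge, so the same 1.758 mol of electrons passes through cell 2.
Mn²⁺ + 2 e⁻ → Mn, so n(Mn) = 1.758 / 2 = 0.8792 mol.
m(Mn) = 0.8792 × 54.94 = 48.3 g.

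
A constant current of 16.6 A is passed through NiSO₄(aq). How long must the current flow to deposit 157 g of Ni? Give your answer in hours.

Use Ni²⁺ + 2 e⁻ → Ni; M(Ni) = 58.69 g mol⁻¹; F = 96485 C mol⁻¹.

8.64 h

n(Ni) = m/M = 157 / 58.69 = 2.675 mol.
Each Ni atom requires 2 electrons, so n(e⁻) = 2 × 2.675 = 5.350 mol.
Q = n(e⁻)·F = 5.350 × 96485 = 516200 C.
t = Q/I = 516200 / 16.60 A = 31100 s = 8.64 h.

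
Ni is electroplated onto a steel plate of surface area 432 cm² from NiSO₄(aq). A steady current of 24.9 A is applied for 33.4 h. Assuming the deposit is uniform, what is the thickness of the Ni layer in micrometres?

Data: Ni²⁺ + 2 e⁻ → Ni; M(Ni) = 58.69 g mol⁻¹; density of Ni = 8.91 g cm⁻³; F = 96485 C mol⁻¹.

2370 μm

Q = I·t = 24.90 × 120240 = 2994000 C; n(e⁻) = 31.03 mol.
n(Ni) = n(e⁻)/2 = 15.52 mol, so m = 15.52 × 58.69 = 910.6 g.
Volume = m/ρ = 910.6 / 8.91 = 102.2 cm³.
Thickness = V/A = 102.2 / 432 = 0.237 cm = 2370 μm.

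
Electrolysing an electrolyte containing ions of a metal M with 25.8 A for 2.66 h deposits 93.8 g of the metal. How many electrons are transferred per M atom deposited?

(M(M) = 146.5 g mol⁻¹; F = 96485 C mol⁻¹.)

4

Q = I·t = 25.80 A × 9576.0 s = 247100 C, so n(e⁻) = 247100/96485 = 2.561 mol.
n(M) deposited = 93.8 / 146.5 = 0.6403 mol.
Electrons per atom = n(e⁻)/n(M) = 2.561 / 0.6403 = 4.00 ≈ 4, so the ion is M⁴⁺.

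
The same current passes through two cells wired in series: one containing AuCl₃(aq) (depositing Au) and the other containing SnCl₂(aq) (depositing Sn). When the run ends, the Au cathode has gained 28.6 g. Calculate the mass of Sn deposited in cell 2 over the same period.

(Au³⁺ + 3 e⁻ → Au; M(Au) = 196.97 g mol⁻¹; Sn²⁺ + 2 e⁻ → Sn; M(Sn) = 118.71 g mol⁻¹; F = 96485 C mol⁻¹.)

n(Au) = 28.6 / 196.97 = 0.1452 mol.
Since Au³⁺ + 3 e⁻ → Au, n(e⁻) passed = 3 × 0.1452 = 0.4356 mol.
Cells in series carry the same charge, so the same 0.4356 mol of electrons passes through cell 2.
Sn²⁺ + 2 e⁻ → Sn, so n(Sn) = 0.4356 / 2 = 0.2178 mol.
m(Sn) = 0.2178 × 118.71 = 25.9 g.

25.9 g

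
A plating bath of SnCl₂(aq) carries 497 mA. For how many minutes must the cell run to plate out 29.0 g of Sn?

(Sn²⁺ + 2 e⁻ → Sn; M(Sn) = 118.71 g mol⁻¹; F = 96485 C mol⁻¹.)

n(Sn) = m/M = 29.0 / 118.71 = 0.2443 mol.
Each Sn atom requires 2 electrons, so n(e⁻) = 2 × 0.2443 = 0.4886 mol.
Q = n(e⁻)·F = 0.4886 × 96485 = 47140 C.
t = Q/I = 47140 / 0.4970 A = 94850 s = 1580 min.

1580 min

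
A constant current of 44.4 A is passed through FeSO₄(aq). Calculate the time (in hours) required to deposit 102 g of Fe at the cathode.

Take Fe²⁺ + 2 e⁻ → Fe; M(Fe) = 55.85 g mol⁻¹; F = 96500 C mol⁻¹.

2.21 h

n(Fe) = m/M = 102 / 55.85 = 1.826 mol.
Each Fe atom requires 2 electrons, so n(e⁻) = 2 × 1.826 = 3.653 mol.
Q = n(e⁻)·F = 3.653 × 96500 = 352500 C.
t = Q/I = 352500 / 44.40 A = 7939 s = 2.21 h.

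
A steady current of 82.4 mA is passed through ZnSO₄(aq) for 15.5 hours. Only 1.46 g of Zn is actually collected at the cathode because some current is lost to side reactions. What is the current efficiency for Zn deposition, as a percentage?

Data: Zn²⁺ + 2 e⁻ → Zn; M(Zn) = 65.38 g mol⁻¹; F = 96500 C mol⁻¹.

Q = I·t = 0.08240 × 55800 = 4598 C; n(e⁻) = 4598/96500 = 0.04765 mol.
Theoretical n(Zn) = n(e⁻)/2 = 0.02382 mol, i.e. m_theo = 0.02382 × 65.38 = 1.558 g.
Efficiency = m_actual / m_theo = 1.46 / 1.558 = 93.7 %.

93.7 %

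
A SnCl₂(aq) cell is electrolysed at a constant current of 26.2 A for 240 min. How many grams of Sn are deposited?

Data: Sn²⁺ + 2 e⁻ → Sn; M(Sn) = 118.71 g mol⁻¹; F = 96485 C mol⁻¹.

232 g

Q = I·t = 26.20 A × 14400 s = 377300 C.
n(e⁻) = Q/F = 377300 / 96485 = 3.910 mol.
Sn²⁺ + 2 e⁻ → Sn, so n(Sn) = n(e⁻)/2 = 1.955 mol.
m = n·M = 1.955 × 118.71 = 232 g.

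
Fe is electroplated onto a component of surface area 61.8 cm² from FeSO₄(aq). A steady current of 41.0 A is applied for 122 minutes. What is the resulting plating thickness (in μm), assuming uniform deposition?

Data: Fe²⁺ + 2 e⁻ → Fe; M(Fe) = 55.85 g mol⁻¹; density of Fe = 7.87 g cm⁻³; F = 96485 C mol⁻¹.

1790 μm

Q = I·t = 41.00 × 7320.0 = 300100 C; n(e⁻) = 3.111 mol.
n(Fe) = n(e⁻)/2 = 1.555 mol, so m = 1.555 × 55.85 = 86.86 g.
Volume = m/ρ = 86.86 / 7.87 = 11.04 cm³.
Thickness = V/A = 11.04 / 61.8 = 0.179 cm = 1790 μm.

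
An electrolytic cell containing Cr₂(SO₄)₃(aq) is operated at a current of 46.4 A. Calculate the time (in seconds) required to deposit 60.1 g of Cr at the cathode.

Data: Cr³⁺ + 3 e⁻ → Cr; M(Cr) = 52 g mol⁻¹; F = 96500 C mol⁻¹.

n(Cr) = m/M = 60.1 / 52 = 1.156 mol.
Each Cr atom requires 3 electrons, so n(e⁻) = 3 × 1.156 = 3.467 mol.
Q = n(e⁻)·F = 3.467 × 96500 = 334600 C.
t = Q/I = 334600 / 46.40 A = 7211 s.

7210 s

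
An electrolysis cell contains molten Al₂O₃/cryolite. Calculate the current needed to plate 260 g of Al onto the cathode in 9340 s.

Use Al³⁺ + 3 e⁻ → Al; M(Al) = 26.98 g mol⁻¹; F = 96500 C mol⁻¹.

n(Al) = 260 / 26.98 = 9.637 mol.
n(e⁻) = 3 × 9.637 = 28.91 mol.
Q = n(e⁻)·F = 28.91 × 96500 = 2790000 C.
I = Q/t = 2790000 / 9340.0 s = 299 A.

299 A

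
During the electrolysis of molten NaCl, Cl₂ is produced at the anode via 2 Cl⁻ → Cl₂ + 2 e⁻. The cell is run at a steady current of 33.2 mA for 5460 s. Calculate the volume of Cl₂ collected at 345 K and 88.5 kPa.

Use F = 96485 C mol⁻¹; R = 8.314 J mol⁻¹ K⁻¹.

Q = I·t = 0.03320 A × 5460.0 s = 181.3 C.
n(e⁻) = Q/F = 181.3 / 96485 = 0.001879 mol.
2 electrons are transferred per Cl₂ molecule, so n(Cl₂) = 0.001879 / 2 = 0.0009394 mol.
V = nRT/P = (0.0009394 × 8.314 × 345) / (88.5 × 10³ Pa) = 3.04 × 10⁻⁵ m³ = 0.0304 L.

0.0304 L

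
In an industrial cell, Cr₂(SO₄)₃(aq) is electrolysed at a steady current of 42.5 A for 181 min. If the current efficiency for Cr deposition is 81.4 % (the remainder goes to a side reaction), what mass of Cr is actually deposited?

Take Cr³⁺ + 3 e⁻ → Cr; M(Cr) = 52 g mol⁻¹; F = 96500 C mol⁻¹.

67.5 g

Q = I·t = 42.50 × 10860 = 461600 C.
n(e⁻) = 461600/96500 = 4.783 mol; theoretically n(Cr) = 4.783/3 = 1.594 mol, m_theo = 82.90 g.
At 81.4 % efficiency, m_actual = 0.814 × 82.90 = 67.5 g.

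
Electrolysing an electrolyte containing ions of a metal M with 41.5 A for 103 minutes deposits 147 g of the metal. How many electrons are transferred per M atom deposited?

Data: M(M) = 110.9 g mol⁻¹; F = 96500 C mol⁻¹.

Q = I·t = 41.50 A × 6180.0 s = 256500 C, so n(e⁻) = 256500/96500 = 2.658 mol.
n(M) deposited = 147 / 110.9 = 1.326 mol.
Electrons per atom = n(e⁻)/n(M) = 2.658 / 1.326 = 2.01 ≈ 2, so the ion is M²⁺.

2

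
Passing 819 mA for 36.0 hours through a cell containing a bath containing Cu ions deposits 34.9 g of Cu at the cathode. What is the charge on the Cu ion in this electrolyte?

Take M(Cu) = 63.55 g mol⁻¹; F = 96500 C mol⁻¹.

+2

Q = I·t = 0.8190 A × 129600 s = 106100 C, so n(e⁻) = 106100/96500 = 1.100 mol.
n(Cu) deposited = 34.9 / 63.55 = 0.5492 mol.
Electrons per atom = n(e⁻)/n(Cu) = 1.100 / 0.5492 = 2.00 ≈ 2, so the ion is Cu²⁺.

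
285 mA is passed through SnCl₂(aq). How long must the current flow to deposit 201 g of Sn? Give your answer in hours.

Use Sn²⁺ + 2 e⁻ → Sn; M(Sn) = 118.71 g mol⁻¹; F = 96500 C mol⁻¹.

n(Sn) = m/M = 201 / 118.71 = 1.693 mol.
Each Sn atom requires 2 electrons, so n(e⁻) = 2 × 1.693 = 3.386 mol.
Q = n(e⁻)·F = 3.386 × 96500 = 326800 C.
t = Q/I = 326800 / 0.2850 A = 1147000 s = 319 h.

319 h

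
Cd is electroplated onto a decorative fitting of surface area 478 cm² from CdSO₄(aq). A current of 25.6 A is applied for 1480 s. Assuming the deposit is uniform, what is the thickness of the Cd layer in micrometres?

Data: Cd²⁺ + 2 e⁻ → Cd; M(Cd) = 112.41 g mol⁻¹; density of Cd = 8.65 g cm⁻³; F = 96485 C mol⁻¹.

Q = I·t = 25.60 × 1480.0 = 37890 C; n(e⁻) = 0.3927 mol.
n(Cd) = n(e⁻)/2 = 0.1963 mol, so m = 0.1963 × 112.41 = 22.07 g.
Volume = m/ρ = 22.07 / 8.65 = 2.552 cm³.
Thickness = V/A = 2.552 / 478 = 0.00534 cm = 53.4 μm.

53.4 μm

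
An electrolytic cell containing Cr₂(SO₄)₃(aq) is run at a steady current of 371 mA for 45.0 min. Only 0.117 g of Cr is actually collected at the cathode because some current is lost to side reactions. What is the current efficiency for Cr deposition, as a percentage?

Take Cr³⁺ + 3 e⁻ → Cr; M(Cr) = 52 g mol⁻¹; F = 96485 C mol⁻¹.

Q = I·t = 0.3710 × 2700.0 = 1002 C; n(e⁻) = 1002/96485 = 0.01038 mol.
Theoretical n(Cr) = n(e⁻)/3 = 0.003461 mol, i.e. m_theo = 0.003461 × 52 = 0.1800 g.
Efficiency = m_actual / m_theo = 0.117 / 0.1800 = 65.0 %.

65.0 %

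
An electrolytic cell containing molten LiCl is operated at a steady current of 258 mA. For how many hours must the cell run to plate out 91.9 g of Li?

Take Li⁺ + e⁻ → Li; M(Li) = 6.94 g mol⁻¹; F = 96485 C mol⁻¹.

n(Li) = m/M = 91.9 / 6.94 = 13.24 mol.
Each Li atom requires 1 electron, so n(e⁻) = 1 × 13.24 = 13.24 mol.
Q = n(e⁻)·F = 13.24 × 96485 = 1278000 C.
t = Q/I = 1278000 / 0.2580 A = 4952000 s = 1380 h.

1380 h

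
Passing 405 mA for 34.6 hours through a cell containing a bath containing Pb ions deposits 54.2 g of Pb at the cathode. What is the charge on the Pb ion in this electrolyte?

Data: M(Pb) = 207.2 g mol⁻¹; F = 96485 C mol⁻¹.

Q = I·t = 0.4050 A × 124560 s = 50450 C, so n(e⁻) = 50450/96485 = 0.5228 mol.
n(Pb) deposited = 54.2 / 207.2 = 0.2616 mol.
Electrons per atom = n(e⁻)/n(Pb) = 0.5228 / 0.2616 = 2.00 ≈ 2, so the ion is Pb²⁺.

+2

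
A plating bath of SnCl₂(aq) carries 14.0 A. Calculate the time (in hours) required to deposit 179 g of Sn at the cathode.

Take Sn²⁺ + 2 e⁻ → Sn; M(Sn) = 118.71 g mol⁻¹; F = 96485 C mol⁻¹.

5.77 h

n(Sn) = m/M = 179 / 118.71 = 1.508 mol.
Each Sn atom requires 2 electrons, so n(e⁻) = 2 × 1.508 = 3.016 mol.
Q = n(e⁻)·F = 3.016 × 96485 = 291000 C.
t = Q/I = 291000 / 14.00 A = 20780 s = 5.77 h.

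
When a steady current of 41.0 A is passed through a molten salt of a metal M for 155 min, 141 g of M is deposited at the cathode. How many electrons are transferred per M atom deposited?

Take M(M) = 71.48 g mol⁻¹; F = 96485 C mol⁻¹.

2

Q = I·t = 41.00 A × 9300.0 s = 381300 C, so n(e⁻) = 381300/96485 = 3.952 mol.
n(M) deposited = 141 / 71.48 = 1.973 mol.
Electrons per atom = n(e⁻)/n(M) = 3.952 / 1.973 = 2.00 ≈ 2, so the ion is M²⁺.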